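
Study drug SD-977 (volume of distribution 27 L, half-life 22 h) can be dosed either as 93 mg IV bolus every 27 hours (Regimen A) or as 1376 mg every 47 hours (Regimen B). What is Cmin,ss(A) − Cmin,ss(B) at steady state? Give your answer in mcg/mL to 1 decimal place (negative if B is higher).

Regimen A: f = (1/2)^(27/22) ≈ 0.4271; Cmin,ss = (93/27)·f/(1−f) ≈ 2.568 mcg/mL.
Regimen B: f = (1/2)^(47/22) ≈ 0.2275; Cmin,ss = (1376/27)·f/(1−f) ≈ 15.009 mcg/mL.
Difference ≈ 2.568 − 15.009 ≈ -12.441 mcg/mL.

-12.4 mcg/mL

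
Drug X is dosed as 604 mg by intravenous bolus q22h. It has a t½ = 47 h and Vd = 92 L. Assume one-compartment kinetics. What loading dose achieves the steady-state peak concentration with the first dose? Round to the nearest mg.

f = (1/2)^(22/47) ≈ 0.722923; accumulation ratio R = 1/(1−f) ≈ 3.60911.
Loading dose to hit Cmax,ss on first dose: D_load = D_maint·R ≈ 604 × 3.60911 ≈ 2179.90 mg.

2180 mg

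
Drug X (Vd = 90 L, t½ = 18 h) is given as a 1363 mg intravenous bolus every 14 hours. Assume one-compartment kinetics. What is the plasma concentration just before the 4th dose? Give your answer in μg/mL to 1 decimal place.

17.0 μg/mL

f = (1/2)^(τ/t½) = (1/2)^(14/18) ≈ 0.5833.
C₀ = D/Vd = 1363/90 ≈ 15.144 μg/mL.
Before the 4th dose, 3 doses have been given. Superposition: Cmin = C₀·(f + f² + … + f^3).
≈ 15.144 × (0.5833 + 0.3402 + 0.1985) ≈ 15.144 × 1.1220 ≈ 16.992 μg/mL.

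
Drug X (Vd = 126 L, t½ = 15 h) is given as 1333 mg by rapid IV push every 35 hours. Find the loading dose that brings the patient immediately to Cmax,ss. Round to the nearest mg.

f = (1/2)^(35/15) ≈ 0.198425; accumulation ratio R = 1/(1−f) ≈ 1.24754.
Loading dose to hit Cmax,ss on first dose: D_load = D_maint·R ≈ 1333 × 1.24754 ≈ 1662.97 mg.

1663 mg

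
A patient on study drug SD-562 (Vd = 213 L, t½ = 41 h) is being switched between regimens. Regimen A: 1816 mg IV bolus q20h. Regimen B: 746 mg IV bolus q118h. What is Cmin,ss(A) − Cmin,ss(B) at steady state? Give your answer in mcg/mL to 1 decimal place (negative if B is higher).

Regimen A: f = (1/2)^(20/41) ≈ 0.7131; Cmin,ss = (1816/213)·f/(1−f) ≈ 21.191 mcg/mL.
Regimen B: f = (1/2)^(118/41) ≈ 0.1360; Cmin,ss = (746/213)·f/(1−f) ≈ 0.551 mcg/mL.
Difference ≈ 21.191 − 0.551 ≈ 20.640 mcg/mL.

20.6 mcg/mL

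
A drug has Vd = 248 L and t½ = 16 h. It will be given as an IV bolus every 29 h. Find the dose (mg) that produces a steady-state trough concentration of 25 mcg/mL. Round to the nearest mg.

15578 mg

τ/t½ = 29/16 ≈ 1.8125, so f = (1/2)^(29/16) ≈ 0.284697.
Cmin,ss = (D/Vd)·f/(1−f), so D = Cmin,ss·Vd·(1−f)/f.
D = 25 × 248 × (1−f)/f ≈ 25 × 248 × 2.51251 ≈ 15577.56 mg.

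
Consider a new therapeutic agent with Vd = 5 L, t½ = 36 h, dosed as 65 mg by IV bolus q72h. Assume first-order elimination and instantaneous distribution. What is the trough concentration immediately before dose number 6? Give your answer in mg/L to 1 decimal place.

4.3 mg/L

f = (1/2)^(τ/t½) = (1/2)^(72/36) ≈ 0.2500.
C₀ = D/Vd = 65/5 ≈ 13.000 mg/L.
Before the 6th dose, 5 doses have been given. Superposition: Cmin = C₀·(f + f² + … + f^5).
≈ 13.000 × (0.2500 + 0.0625 + 0.0156 + 0.0039 + 0.0010) ≈ 13.000 × 0.3330 ≈ 4.329 mg/L.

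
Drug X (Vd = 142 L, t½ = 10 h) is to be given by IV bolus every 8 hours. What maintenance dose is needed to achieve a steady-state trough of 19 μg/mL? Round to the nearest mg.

1999 mg

τ/t½ = 8/10 ≈ 0.8, so f = (1/2)^(8/10) ≈ 0.574349.
Cmin,ss = (D/Vd)·f/(1−f), so D = Cmin,ss·Vd·(1−f)/f.
D = 19 × 142 × (1−f)/f ≈ 19 × 142 × 0.74110 ≈ 1999.49 mg.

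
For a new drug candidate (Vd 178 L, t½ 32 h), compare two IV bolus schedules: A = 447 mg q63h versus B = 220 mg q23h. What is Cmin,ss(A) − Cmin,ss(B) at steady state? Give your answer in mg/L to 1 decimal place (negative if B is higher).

-1.1 mg/L

Regimen A: f = (1/2)^(63/32) ≈ 0.2555; Cmin,ss = (447/178)·f/(1−f) ≈ 0.862 mg/L.
Regimen B: f = (1/2)^(23/32) ≈ 0.6076; Cmin,ss = (220/178)·f/(1−f) ≈ 1.914 mg/L.
Difference ≈ 0.862 − 1.914 ≈ -1.052 mg/L.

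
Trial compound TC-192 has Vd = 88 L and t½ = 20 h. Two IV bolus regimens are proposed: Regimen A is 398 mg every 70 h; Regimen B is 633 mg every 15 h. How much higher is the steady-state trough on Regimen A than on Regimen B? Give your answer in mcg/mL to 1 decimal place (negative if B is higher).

-10.1 mcg/mL

Regimen A: f = (1/2)^(70/20) ≈ 0.0884; Cmin,ss = (398/88)·f/(1−f) ≈ 0.439 mcg/mL.
Regimen B: f = (1/2)^(15/20) ≈ 0.5946; Cmin,ss = (633/88)·f/(1−f) ≈ 10.550 mcg/mL.
Difference ≈ 0.439 − 10.550 ≈ -10.111 mcg/mL.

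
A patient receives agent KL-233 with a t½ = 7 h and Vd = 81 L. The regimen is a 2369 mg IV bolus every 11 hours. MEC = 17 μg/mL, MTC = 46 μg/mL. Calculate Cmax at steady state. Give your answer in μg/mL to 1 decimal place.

44.1 μg/mL

Over one 11-h interval, 11/7 ≈ 1.5714 half-lives elapse, leaving f ≈ 0.3365 of each dose.
Accumulation ratio R = 1/(1 − f) ≈ 1/0.6635 ≈ 1.5072.
Each bolus raises the concentration by D/Vd = 2369/81 ≈ 29.247 μg/mL.
Cmax,ss = C₀/(1 − f) ≈ 29.247/0.6635 ≈ 44.080 μg/mL.
Peak 44.1 μg/mL vs MTC 46 μg/mL: below toxic threshold.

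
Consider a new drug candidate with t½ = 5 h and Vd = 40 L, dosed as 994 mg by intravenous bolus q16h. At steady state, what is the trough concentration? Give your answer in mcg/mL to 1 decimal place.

Over one 16-h interval, 16/5 ≈ 3.2 half-lives elapse, leaving f ≈ 0.1088 of each dose.
Each bolus raises the concentration by D/Vd = 994/40 ≈ 24.850 mcg/mL.
Steady-state trough Cmin,ss = C₀·f/(1−f) ≈ 24.850 × 0.1088/0.8912 ≈ 3.034 mcg/mL.

3.0 mcg/mL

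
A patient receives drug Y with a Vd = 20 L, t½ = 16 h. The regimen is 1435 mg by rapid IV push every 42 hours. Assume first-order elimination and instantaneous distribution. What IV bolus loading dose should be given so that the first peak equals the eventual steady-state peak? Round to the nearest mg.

f = (1/2)^(42/16) ≈ 0.162105; accumulation ratio R = 1/(1−f) ≈ 1.19347.
Loading dose to hit Cmax,ss on first dose: D_load = D_maint·R ≈ 1435 × 1.19347 ≈ 1712.63 mg.

1713 mg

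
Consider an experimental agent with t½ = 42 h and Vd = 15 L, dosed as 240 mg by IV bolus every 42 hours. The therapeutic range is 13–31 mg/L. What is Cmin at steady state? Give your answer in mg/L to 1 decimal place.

The dosing interval is 1 half-life, so f = 2^(−1) = 0.5.
At steady state, R = 1/(1 − 0.5) = 2/1.
Single-dose peak C₀ = D/Vd = 240/15 = 16 mg/L.
Steady-state peak Cmax,ss = C₀·R = 16 × 2/1 ≈ 32.000 mg/L.
Steady-state trough Cmin,ss = Cmax,ss·f ≈ 32.000 × 0.5 ≈ 16.000 mg/L.
Trough 16.0 mg/L vs MEC 13 mg/L: adequate.

16.0 mg/L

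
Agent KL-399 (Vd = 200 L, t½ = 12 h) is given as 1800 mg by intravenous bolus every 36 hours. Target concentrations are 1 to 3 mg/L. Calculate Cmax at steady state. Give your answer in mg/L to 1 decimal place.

10.3 mg/L

The dosing interval is 3 half-lives, so f = 2^(−3) = 0.125.
At steady state, R = 1/(1 − 0.125) = 8/7.
Single-dose peak C₀ = D/Vd = 1800/200 = 9 mg/L.
Steady-state peak Cmax,ss = C₀·R = 9 × 8/7 ≈ 10.286 mg/L.
Peak 10.3 mg/L vs MTC 3 mg/L: exceeds toxic threshold.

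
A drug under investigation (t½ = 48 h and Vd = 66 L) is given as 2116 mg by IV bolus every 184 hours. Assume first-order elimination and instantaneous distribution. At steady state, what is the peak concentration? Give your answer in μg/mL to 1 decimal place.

34.5 μg/mL

Over one 184-h interval, 184/48 ≈ 3.8333 half-lives elapse, leaving f ≈ 0.0702 of each dose.
Accumulation ratio R = 1/(1 − f) ≈ 1/0.9298 ≈ 1.0755.
Single-dose peak C₀ = D/Vd = 2116/66 ≈ 32.061 μg/mL.
Steady-state peak Cmax,ss = C₀·R ≈ 32.061 × 1.0755 ≈ 34.482 μg/mL.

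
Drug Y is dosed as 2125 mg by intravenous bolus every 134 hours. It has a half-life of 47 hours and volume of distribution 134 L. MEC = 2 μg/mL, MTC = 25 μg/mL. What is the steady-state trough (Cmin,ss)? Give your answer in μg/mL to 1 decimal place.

2.6 μg/mL

Over one 134-h interval, 134/47 ≈ 2.8511 half-lives elapse, leaving f ≈ 0.1386 of each dose.
At steady state, accumulation factor R = 1/(1 − e^(−kτ)) ≈ 1.1609.
Single-dose peak C₀ = D/Vd = 2125/134 ≈ 15.858 μg/mL.
Cmax,ss = C₀/(1 − f) ≈ 15.858/0.8614 ≈ 18.410 μg/mL.
Steady-state trough Cmin,ss = Cmax,ss·f ≈ 18.410 × 0.1386 ≈ 2.552 μg/mL.
Trough 2.6 μg/mL vs MEC 2 μg/mL: adequate.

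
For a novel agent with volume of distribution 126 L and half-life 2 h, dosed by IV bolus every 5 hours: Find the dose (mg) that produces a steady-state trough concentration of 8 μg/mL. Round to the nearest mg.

4694 mg

τ/t½ = 5/2 ≈ 2.5, so f = (1/2)^(5/2) ≈ 0.176777.
Cmin,ss = (D/Vd)·f/(1−f), so D = Cmin,ss·Vd·(1−f)/f.
D = 8 × 126 × (1−f)/f ≈ 8 × 126 × 4.65684 ≈ 4694.09 mg.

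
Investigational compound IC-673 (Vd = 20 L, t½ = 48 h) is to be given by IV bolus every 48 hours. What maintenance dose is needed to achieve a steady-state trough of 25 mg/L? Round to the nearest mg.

500 mg

τ/t½ = 48/48 ≈ 1, so f = (1/2)^(48/48) ≈ 0.500000.
Cmin,ss = (D/Vd)·f/(1−f), so D = Cmin,ss·Vd·(1−f)/f.
D = 25 × 20 × (1−f)/f ≈ 25 × 20 × 1.00000 ≈ 500.00 mg.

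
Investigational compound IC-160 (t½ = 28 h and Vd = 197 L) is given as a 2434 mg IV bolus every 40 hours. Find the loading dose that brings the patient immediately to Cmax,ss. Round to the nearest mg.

f = (1/2)^(40/28) ≈ 0.371499; accumulation ratio R = 1/(1−f) ≈ 1.59109.
Loading dose to hit Cmax,ss on first dose: D_load = D_maint·R ≈ 2434 × 1.59109 ≈ 3872.71 mg.

3873 mg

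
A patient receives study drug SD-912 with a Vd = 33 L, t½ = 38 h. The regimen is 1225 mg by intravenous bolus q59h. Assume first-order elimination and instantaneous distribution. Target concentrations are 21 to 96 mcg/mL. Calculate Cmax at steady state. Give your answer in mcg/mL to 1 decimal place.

k = ln2/t½ = ln2/38 ≈ 0.018241 h⁻¹; fraction remaining f = e^(−kτ) = e^(−0.018241×59) ≈ 0.3409.
Accumulation ratio R = 1/(1 − f) ≈ 1/0.6591 ≈ 1.5172.
Each bolus raises the concentration by D/Vd = 1225/33 ≈ 37.121 mcg/mL.
Steady-state peak Cmax,ss = C₀·R ≈ 37.121 × 1.5172 ≈ 56.320 mcg/mL.
Peak 56.3 mcg/mL vs MTC 96 mcg/mL: below toxic threshold.

56.3 mcg/mL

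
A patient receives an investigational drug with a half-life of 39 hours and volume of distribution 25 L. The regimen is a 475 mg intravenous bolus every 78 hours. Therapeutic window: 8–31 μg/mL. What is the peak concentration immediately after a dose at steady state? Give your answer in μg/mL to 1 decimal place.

25.3 μg/mL

τ = 78 h = 2 half-lives, so f = (1/2)^2 = 0.25.
At steady state, R = 1/(1 − 0.25) = 4/3.
Single-dose peak C₀ = D/Vd = 475/25 = 19 μg/mL.
Steady-state peak Cmax,ss = C₀·R = 19 × 4/3 ≈ 25.333 μg/mL.
Peak 25.3 μg/mL vs MTC 31 μg/mL: below toxic threshold.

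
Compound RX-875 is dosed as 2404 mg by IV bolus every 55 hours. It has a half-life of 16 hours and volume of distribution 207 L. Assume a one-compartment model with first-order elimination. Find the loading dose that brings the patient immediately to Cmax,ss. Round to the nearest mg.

f = (1/2)^(55/16) ≈ 0.092302; accumulation ratio R = 1/(1−f) ≈ 1.10169.
Loading dose to hit Cmax,ss on first dose: D_load = D_maint·R ≈ 2404 × 1.10169 ≈ 2648.46 mg.

2648 mg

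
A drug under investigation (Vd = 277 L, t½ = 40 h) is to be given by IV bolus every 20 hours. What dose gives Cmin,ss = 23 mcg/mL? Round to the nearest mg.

τ/t½ = 20/40 ≈ 0.5, so f = (1/2)^(20/40) ≈ 0.707107.
Cmin,ss = (D/Vd)·f/(1−f), so D = Cmin,ss·Vd·(1−f)/f.
D = 23 × 277 × (1−f)/f ≈ 23 × 277 × 0.41421 ≈ 2638.93 mg.

2639 mg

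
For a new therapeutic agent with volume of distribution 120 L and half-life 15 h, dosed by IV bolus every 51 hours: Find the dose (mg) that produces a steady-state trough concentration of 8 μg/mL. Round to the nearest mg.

τ/t½ = 51/15 ≈ 3.4, so f = (1/2)^(51/15) ≈ 0.094732.
Cmin,ss = (D/Vd)·f/(1−f), so D = Cmin,ss·Vd·(1−f)/f.
D = 8 × 120 × (1−f)/f ≈ 8 × 120 × 9.55610 ≈ 9173.86 mg.

9174 mg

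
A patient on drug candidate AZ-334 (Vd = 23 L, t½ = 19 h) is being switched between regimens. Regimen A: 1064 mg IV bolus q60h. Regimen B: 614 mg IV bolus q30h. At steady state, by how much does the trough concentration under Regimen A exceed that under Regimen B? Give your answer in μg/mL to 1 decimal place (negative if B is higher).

Regimen A: f = (1/2)^(60/19) ≈ 0.1120; Cmin,ss = (1064/23)·f/(1−f) ≈ 5.835 μg/mL.
Regimen B: f = (1/2)^(30/19) ≈ 0.3347; Cmin,ss = (614/23)·f/(1−f) ≈ 13.430 μg/mL.
Difference ≈ 5.835 − 13.430 ≈ -7.595 μg/mL.

-7.6 μg/mL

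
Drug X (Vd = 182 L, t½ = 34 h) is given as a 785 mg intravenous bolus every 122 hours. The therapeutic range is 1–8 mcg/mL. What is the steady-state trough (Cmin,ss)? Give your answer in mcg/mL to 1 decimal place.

k = ln2/t½ = ln2/34 ≈ 0.020387 h⁻¹; fraction remaining f = e^(−kτ) = e^(−0.020387×122) ≈ 0.0831.
Single-dose peak C₀ = D/Vd = 785/182 ≈ 4.313 mcg/mL.
Steady-state trough Cmin,ss = C₀·f/(1−f) ≈ 4.313 × 0.0831/0.9169 ≈ 0.391 mcg/mL.
Trough 0.4 mcg/mL vs MEC 1 mcg/mL: subtherapeutic.

0.4 mcg/mL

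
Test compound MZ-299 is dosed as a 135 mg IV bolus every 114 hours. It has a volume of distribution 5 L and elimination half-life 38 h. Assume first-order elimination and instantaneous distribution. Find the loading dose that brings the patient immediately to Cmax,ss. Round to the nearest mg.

154 mg

f = (1/2)^(114/38) ≈ 0.125000; accumulation ratio R = 1/(1−f) ≈ 1.14286.
Loading dose to hit Cmax,ss on first dose: D_load = D_maint·R ≈ 135 × 1.14286 ≈ 154.29 mg.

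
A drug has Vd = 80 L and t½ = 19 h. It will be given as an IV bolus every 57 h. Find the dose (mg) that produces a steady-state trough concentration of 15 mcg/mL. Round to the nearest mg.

τ/t½ = 57/19 ≈ 3, so f = (1/2)^(57/19) ≈ 0.125000.
Cmin,ss = (D/Vd)·f/(1−f), so D = Cmin,ss·Vd·(1−f)/f.
D = 15 × 80 × (1−f)/f ≈ 15 × 80 × 7.00000 ≈ 8400.00 mg.

8400 mg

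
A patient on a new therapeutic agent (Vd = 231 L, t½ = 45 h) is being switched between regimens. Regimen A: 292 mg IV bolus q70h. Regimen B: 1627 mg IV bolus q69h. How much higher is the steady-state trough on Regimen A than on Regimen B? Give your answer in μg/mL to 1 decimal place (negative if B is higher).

-3.1 μg/mL

Regimen A: f = (1/2)^(70/45) ≈ 0.3402; Cmin,ss = (292/231)·f/(1−f) ≈ 0.652 μg/mL.
Regimen B: f = (1/2)^(69/45) ≈ 0.3455; Cmin,ss = (1627/231)·f/(1−f) ≈ 3.718 μg/mL.
Difference ≈ 0.652 − 3.718 ≈ -3.066 μg/mL.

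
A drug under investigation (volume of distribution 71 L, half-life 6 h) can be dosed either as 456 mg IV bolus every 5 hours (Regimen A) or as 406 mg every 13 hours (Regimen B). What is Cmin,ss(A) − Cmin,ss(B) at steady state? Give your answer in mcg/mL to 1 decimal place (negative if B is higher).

Regimen A: f = (1/2)^(5/6) ≈ 0.5612; Cmin,ss = (456/71)·f/(1−f) ≈ 8.214 mcg/mL.
Regimen B: f = (1/2)^(13/6) ≈ 0.2227; Cmin,ss = (406/71)·f/(1−f) ≈ 1.638 mcg/mL.
Difference ≈ 8.214 − 1.638 ≈ 6.576 mcg/mL.

6.6 mcg/mL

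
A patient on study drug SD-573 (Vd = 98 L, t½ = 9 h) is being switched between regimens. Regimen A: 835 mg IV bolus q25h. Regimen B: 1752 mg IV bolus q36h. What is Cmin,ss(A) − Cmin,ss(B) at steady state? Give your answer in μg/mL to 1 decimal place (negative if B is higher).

0.3 μg/mL

Regimen A: f = (1/2)^(25/9) ≈ 0.1458; Cmin,ss = (835/98)·f/(1−f) ≈ 1.454 μg/mL.
Regimen B: f = (1/2)^(36/9) ≈ 0.0625; Cmin,ss = (1752/98)·f/(1−f) ≈ 1.192 μg/mL.
Difference ≈ 1.454 − 1.192 ≈ 0.262 μg/mL.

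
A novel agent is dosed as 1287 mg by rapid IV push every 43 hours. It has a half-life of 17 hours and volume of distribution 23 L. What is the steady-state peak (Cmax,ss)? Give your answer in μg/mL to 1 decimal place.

67.7 μg/mL

Over one 43-h interval, 43/17 ≈ 2.5294 half-lives elapse, leaving f ≈ 0.1732 of each dose.
Accumulation ratio R = 1/(1 − f) ≈ 1/0.8268 ≈ 1.2095.
Each bolus raises the concentration by D/Vd = 1287/23 ≈ 55.957 μg/mL.
Steady-state peak Cmax,ss = C₀·R ≈ 55.957 × 1.2095 ≈ 67.680 μg/mL.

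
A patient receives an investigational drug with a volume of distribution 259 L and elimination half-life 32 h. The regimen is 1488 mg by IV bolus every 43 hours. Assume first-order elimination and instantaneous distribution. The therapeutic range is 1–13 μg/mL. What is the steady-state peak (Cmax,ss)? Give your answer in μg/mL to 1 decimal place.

τ/t½ = 43/32 ≈ 1.3438, so fraction remaining f = (1/2)^(43/32) ≈ 0.3940.
At steady state, accumulation factor R = 1/(1 − e^(−kτ)) ≈ 1.6502.
Each bolus raises the concentration by D/Vd = 1488/259 ≈ 5.745 μg/mL.
Steady-state peak Cmax,ss = C₀·R ≈ 5.745 × 1.6502 ≈ 9.480 μg/mL.
Peak 9.5 μg/mL vs MTC 13 μg/mL: below toxic threshold.

9.5 μg/mL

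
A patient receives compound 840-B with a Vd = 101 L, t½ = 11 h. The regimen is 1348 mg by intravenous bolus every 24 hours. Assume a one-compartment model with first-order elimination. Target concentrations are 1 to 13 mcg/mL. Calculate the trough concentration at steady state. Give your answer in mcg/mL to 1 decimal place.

Over one 24-h interval, 24/11 ≈ 2.1818 half-lives elapse, leaving f ≈ 0.2204 of each dose.
At steady state, accumulation factor R = 1/(1 − e^(−kτ)) ≈ 1.2827.
Each bolus raises the concentration by D/Vd = 1348/101 ≈ 13.347 mcg/mL.
Cmax,ss = C₀/(1 − f) ≈ 13.347/0.7796 ≈ 17.120 mcg/mL.
Steady-state trough Cmin,ss = Cmax,ss·f ≈ 17.120 × 0.2204 ≈ 3.773 mcg/mL.
Trough 3.8 mcg/mL vs MEC 1 mcg/mL: adequate.

3.8 mcg/mL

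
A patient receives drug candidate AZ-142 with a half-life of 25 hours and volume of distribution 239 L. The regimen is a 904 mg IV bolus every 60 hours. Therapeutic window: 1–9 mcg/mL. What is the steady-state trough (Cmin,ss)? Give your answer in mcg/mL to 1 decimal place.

0.9 mcg/mL

τ/t½ = 60/25 ≈ 2.4, so fraction remaining f = (1/2)^(60/25) ≈ 0.1895.
Accumulation ratio R = 1/(1 − f) ≈ 1/0.8105 ≈ 1.2338.
Single-dose peak C₀ = D/Vd = 904/239 ≈ 3.782 mcg/mL.
Steady-state peak Cmax,ss = C₀·R ≈ 3.782 × 1.2338 ≈ 4.666 mcg/mL.
Steady-state trough Cmin,ss = Cmax,ss·f ≈ 4.666 × 0.1895 ≈ 0.884 mcg/mL.
Trough 0.9 mcg/mL vs MEC 1 mcg/mL: subtherapeutic.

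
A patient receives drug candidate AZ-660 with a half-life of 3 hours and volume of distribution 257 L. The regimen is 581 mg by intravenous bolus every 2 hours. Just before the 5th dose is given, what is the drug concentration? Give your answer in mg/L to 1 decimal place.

3.2 mg/L

f = (1/2)^(τ/t½) = (1/2)^(2/3) ≈ 0.6300.
C₀ = D/Vd = 581/257 ≈ 2.261 mg/L.
Before the 5th dose, 4 doses have been given. Superposition: Cmin = C₀·(f + f² + … + f^4).
≈ 2.261 × (0.6300 + 0.3969 + 0.2500 + 0.1575) ≈ 2.261 × 1.4344 ≈ 3.243 mg/L.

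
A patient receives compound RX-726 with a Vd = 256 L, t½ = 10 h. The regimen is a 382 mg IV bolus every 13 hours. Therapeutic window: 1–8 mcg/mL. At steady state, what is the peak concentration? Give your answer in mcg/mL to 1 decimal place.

2.5 mcg/mL

τ/t½ = 13/10 ≈ 1.3, so fraction remaining f = (1/2)^(13/10) ≈ 0.4061.
At steady state, accumulation factor R = 1/(1 − e^(−kτ)) ≈ 1.6838.
Single-dose peak C₀ = D/Vd = 382/256 ≈ 1.492 mcg/mL.
Steady-state peak Cmax,ss = C₀·R ≈ 1.492 × 1.6838 ≈ 2.512 mcg/mL.
Peak 2.5 mcg/mL vs MTC 8 mcg/mL: below toxic threshold.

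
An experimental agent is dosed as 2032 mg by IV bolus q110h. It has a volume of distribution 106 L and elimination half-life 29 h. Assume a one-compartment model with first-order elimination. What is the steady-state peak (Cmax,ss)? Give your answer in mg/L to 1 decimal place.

20.7 mg/L

k = ln2/t½ = ln2/29 ≈ 0.023902 h⁻¹; fraction remaining f = e^(−kτ) = e^(−0.023902×110) ≈ 0.0721.
Accumulation ratio R = 1/(1 − f) ≈ 1/0.9279 ≈ 1.0777.
Single-dose peak C₀ = D/Vd = 2032/106 ≈ 19.170 mg/L.
Steady-state peak Cmax,ss = C₀·R ≈ 19.170 × 1.0777 ≈ 20.660 mg/L.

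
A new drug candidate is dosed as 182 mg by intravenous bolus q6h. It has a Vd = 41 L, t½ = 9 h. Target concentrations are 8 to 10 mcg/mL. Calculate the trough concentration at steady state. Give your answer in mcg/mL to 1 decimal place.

7.6 mcg/mL

Over one 6-h interval, 6/9 ≈ 0.66667 half-lives elapse, leaving f ≈ 0.6300 of each dose.
Each bolus raises the concentration by D/Vd = 182/41 ≈ 4.439 mcg/mL.
Steady-state trough Cmin,ss = C₀·f/(1−f) ≈ 4.439 × 0.6300/0.3700 ≈ 7.558 mcg/mL.
Trough 7.6 mcg/mL vs MEC 8 mcg/mL: subtherapeutic.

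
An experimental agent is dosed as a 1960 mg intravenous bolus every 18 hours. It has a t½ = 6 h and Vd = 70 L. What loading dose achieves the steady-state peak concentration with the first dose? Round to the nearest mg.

2240 mg

f = (1/2)^(18/6) ≈ 0.125000; accumulation ratio R = 1/(1−f) ≈ 1.14286.
Loading dose to hit Cmax,ss on first dose: D_load = D_maint·R ≈ 1960 × 1.14286 ≈ 2240.01 mg.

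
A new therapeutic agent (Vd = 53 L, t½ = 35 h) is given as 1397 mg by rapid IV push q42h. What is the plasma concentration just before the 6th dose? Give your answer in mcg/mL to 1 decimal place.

20.0 mcg/mL

f = (1/2)^(τ/t½) = (1/2)^(42/35) ≈ 0.4353.
C₀ = D/Vd = 1397/53 ≈ 26.358 mcg/mL.
Before the 6th dose, 5 doses have been given. Superposition: Cmin = C₀·(f + f² + … + f^5).
≈ 26.358 × (0.4353 + 0.1895 + 0.0825 + 0.0359 + 0.0156) ≈ 26.358 × 0.7588 ≈ 20.000 mcg/mL.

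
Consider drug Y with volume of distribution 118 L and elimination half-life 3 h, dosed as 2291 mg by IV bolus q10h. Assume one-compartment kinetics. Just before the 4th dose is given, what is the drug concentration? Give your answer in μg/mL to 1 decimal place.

f = (1/2)^(τ/t½) = (1/2)^(10/3) ≈ 0.0992.
C₀ = D/Vd = 2291/118 ≈ 19.415 μg/mL.
Before the 4th dose, 3 doses have been given. Superposition: Cmin = C₀·(f + f² + … + f^3).
≈ 19.415 × (0.0992 + 0.0098 + 0.0010) ≈ 19.415 × 0.1100 ≈ 2.136 μg/mL.

2.1 μg/mL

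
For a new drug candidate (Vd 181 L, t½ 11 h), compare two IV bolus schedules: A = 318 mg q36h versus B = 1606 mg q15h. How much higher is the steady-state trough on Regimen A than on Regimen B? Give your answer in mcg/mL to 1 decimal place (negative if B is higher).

Regimen A: f = (1/2)^(36/11) ≈ 0.1035; Cmin,ss = (318/181)·f/(1−f) ≈ 0.203 mcg/mL.
Regimen B: f = (1/2)^(15/11) ≈ 0.3886; Cmin,ss = (1606/181)·f/(1−f) ≈ 5.640 mcg/mL.
Difference ≈ 0.203 − 5.640 ≈ -5.437 mcg/mL.

-5.4 mcg/mL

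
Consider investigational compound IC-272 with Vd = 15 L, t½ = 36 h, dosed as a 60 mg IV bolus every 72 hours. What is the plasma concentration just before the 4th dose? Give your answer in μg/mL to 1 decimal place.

f = (1/2)^(τ/t½) = (1/2)^(72/36) ≈ 0.2500.
C₀ = D/Vd = 60/15 ≈ 4.000 μg/mL.
Before the 4th dose, 3 doses have been given. Superposition: Cmin = C₀·(f + f² + … + f^3).
≈ 4.000 × (0.2500 + 0.0625 + 0.0156) ≈ 4.000 × 0.3281 ≈ 1.312 μg/mL.

1.3 μg/mL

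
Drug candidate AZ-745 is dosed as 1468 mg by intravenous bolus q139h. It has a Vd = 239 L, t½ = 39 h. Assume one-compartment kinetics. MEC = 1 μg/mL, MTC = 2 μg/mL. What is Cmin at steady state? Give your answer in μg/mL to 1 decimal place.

0.6 μg/mL

τ/t½ = 139/39 ≈ 3.5641, so fraction remaining f = (1/2)^(139/39) ≈ 0.0845.
At steady state, accumulation factor R = 1/(1 − e^(−kτ)) ≈ 1.0923.
Each bolus raises the concentration by D/Vd = 1468/239 ≈ 6.142 μg/mL.
Steady-state peak Cmax,ss = C₀·R ≈ 6.142 × 1.0923 ≈ 6.709 μg/mL.
One interval later, Cmin,ss = Cmax,ss·e^(−kτ) ≈ 6.709 × 0.0845 ≈ 0.567 μg/mL.
Trough 0.6 μg/mL vs MEC 1 μg/mL: subtherapeutic.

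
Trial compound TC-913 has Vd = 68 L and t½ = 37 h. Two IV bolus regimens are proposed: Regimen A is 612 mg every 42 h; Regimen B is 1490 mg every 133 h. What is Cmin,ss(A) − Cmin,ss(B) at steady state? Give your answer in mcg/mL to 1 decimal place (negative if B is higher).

5.5 mcg/mL

Regimen A: f = (1/2)^(42/37) ≈ 0.4553; Cmin,ss = (612/68)·f/(1−f) ≈ 7.523 mcg/mL.
Regimen B: f = (1/2)^(133/37) ≈ 0.0828; Cmin,ss = (1490/68)·f/(1−f) ≈ 1.978 mcg/mL.
Difference ≈ 7.523 − 1.978 ≈ 5.545 mcg/mL.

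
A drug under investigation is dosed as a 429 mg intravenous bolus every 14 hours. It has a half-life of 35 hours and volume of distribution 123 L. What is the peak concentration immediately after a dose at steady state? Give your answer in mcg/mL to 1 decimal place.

Over one 14-h interval, 14/35 ≈ 0.4 half-lives elapse, leaving f ≈ 0.7579 of each dose.
Accumulation ratio R = 1/(1 − f) ≈ 1/0.2421 ≈ 4.1305.
Each bolus raises the concentration by D/Vd = 429/123 ≈ 3.488 mcg/mL.
Steady-state peak Cmax,ss = C₀·R ≈ 3.488 × 4.1305 ≈ 14.407 mcg/mL.

14.4 mcg/mL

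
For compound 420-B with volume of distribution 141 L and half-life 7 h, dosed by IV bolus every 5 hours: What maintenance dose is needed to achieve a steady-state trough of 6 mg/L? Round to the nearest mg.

τ/t½ = 5/7 ≈ 0.71429, so f = (1/2)^(5/7) ≈ 0.609507.
Cmin,ss = (D/Vd)·f/(1−f), so D = Cmin,ss·Vd·(1−f)/f.
D = 6 × 141 × (1−f)/f ≈ 6 × 141 × 0.64067 ≈ 542.01 mg.

542 mg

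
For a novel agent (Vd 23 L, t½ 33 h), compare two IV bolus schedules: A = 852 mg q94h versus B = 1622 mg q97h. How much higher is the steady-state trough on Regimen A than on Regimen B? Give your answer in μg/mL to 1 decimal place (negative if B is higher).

-4.6 μg/mL

Regimen A: f = (1/2)^(94/33) ≈ 0.1388; Cmin,ss = (852/23)·f/(1−f) ≈ 5.970 μg/mL.
Regimen B: f = (1/2)^(97/33) ≈ 0.1304; Cmin,ss = (1622/23)·f/(1−f) ≈ 10.575 μg/mL.
Difference ≈ 5.970 − 10.575 ≈ -4.605 μg/mL.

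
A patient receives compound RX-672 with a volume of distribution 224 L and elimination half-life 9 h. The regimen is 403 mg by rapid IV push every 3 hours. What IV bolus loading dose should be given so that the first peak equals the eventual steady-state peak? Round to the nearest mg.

f = (1/2)^(3/9) ≈ 0.793701; accumulation ratio R = 1/(1−f) ≈ 4.84733.
Loading dose to hit Cmax,ss on first dose: D_load = D_maint·R ≈ 403 × 4.84733 ≈ 1953.47 mg.

1953 mg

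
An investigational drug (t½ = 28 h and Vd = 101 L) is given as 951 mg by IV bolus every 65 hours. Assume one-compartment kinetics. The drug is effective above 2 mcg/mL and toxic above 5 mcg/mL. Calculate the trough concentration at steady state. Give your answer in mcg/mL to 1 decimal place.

Over one 65-h interval, 65/28 ≈ 2.3214 half-lives elapse, leaving f ≈ 0.2001 of each dose.
Accumulation ratio R = 1/(1 − f) ≈ 1/0.7999 ≈ 1.2502.
Single-dose peak C₀ = D/Vd = 951/101 ≈ 9.416 mcg/mL.
Steady-state peak Cmax,ss = C₀·R ≈ 9.416 × 1.2502 ≈ 11.772 mcg/mL.
One interval later, Cmin,ss = Cmax,ss·e^(−kτ) ≈ 11.772 × 0.2001 ≈ 2.356 mcg/mL.
Trough 2.4 mcg/mL vs MEC 2 mcg/mL: adequate.

2.4 mcg/mL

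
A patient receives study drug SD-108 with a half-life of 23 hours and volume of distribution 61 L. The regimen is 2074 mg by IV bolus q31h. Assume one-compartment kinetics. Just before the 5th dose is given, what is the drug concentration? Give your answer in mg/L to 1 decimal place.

21.5 mg/L

f = (1/2)^(τ/t½) = (1/2)^(31/23) ≈ 0.3929.
C₀ = D/Vd = 2074/61 ≈ 34.000 mg/L.
Before the 5th dose, 4 doses have been given. Superposition: Cmin = C₀·(f + f² + … + f^4).
≈ 34.000 × (0.3929 + 0.1544 + 0.0607 + 0.0238) ≈ 34.000 × 0.6318 ≈ 21.481 mg/L.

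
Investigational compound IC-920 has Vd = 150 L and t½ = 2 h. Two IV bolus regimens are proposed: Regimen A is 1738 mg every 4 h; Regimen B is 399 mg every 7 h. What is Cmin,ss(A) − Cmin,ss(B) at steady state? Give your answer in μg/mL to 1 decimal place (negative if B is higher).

3.6 μg/mL

Regimen A: f = (1/2)^(4/2) ≈ 0.2500; Cmin,ss = (1738/150)·f/(1−f) ≈ 3.862 μg/mL.
Regimen B: f = (1/2)^(7/2) ≈ 0.0884; Cmin,ss = (399/150)·f/(1−f) ≈ 0.258 μg/mL.
Difference ≈ 3.862 − 0.258 ≈ 3.604 μg/mL.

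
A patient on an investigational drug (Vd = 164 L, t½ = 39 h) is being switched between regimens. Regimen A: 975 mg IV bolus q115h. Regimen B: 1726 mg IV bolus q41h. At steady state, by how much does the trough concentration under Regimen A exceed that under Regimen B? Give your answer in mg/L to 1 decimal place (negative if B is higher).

Regimen A: f = (1/2)^(115/39) ≈ 0.1295; Cmin,ss = (975/164)·f/(1−f) ≈ 0.884 mg/L.
Regimen B: f = (1/2)^(41/39) ≈ 0.4825; Cmin,ss = (1726/164)·f/(1−f) ≈ 9.813 mg/L.
Difference ≈ 0.884 − 9.813 ≈ -8.929 mg/L.

-8.9 mg/L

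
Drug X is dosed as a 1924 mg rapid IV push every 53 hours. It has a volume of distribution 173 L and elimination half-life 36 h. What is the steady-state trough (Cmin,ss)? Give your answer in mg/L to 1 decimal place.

6.3 mg/L

τ/t½ = 53/36 ≈ 1.4722, so fraction remaining f = (1/2)^(53/36) ≈ 0.3604.
Accumulation ratio R = 1/(1 − f) ≈ 1/0.6396 ≈ 1.5635.
Each bolus raises the concentration by D/Vd = 1924/173 ≈ 11.121 mg/L.
Cmax,ss = C₀/(1 − f) ≈ 11.121/0.6396 ≈ 17.387 mg/L.
Steady-state trough Cmin,ss = Cmax,ss·f ≈ 17.387 × 0.3604 ≈ 6.266 mg/L.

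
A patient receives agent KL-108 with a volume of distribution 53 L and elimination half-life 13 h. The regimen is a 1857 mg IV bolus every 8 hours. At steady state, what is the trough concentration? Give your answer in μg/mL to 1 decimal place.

τ/t½ = 8/13 ≈ 0.61538, so fraction remaining f = (1/2)^(8/13) ≈ 0.6528.
Accumulation ratio R = 1/(1 − f) ≈ 1/0.3472 ≈ 2.8802.
Each bolus raises the concentration by D/Vd = 1857/53 ≈ 35.038 μg/mL.
Steady-state peak Cmax,ss = C₀·R ≈ 35.038 × 2.8802 ≈ 100.916 μg/mL.
Steady-state trough Cmin,ss = Cmax,ss·f ≈ 100.916 × 0.6528 ≈ 65.878 μg/mL.

65.9 μg/mL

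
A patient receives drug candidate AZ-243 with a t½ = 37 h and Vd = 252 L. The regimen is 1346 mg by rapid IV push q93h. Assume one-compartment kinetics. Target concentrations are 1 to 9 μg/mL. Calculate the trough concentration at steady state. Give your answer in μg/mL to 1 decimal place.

1.1 μg/mL

τ/t½ = 93/37 ≈ 2.5135, so fraction remaining f = (1/2)^(93/37) ≈ 0.1751.
At steady state, accumulation factor R = 1/(1 − e^(−kτ)) ≈ 1.2123.
Single-dose peak C₀ = D/Vd = 1346/252 ≈ 5.341 μg/mL.
Cmax,ss = C₀/(1 − f) ≈ 5.341/0.8249 ≈ 6.475 μg/mL.
One interval later, Cmin,ss = Cmax,ss·e^(−kτ) ≈ 6.475 × 0.1751 ≈ 1.134 μg/mL.
Trough 1.1 μg/mL vs MEC 1 μg/mL: adequate.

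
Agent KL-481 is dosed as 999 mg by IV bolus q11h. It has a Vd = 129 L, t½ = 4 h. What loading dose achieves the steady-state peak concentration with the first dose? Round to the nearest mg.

1173 mg

f = (1/2)^(11/4) ≈ 0.148651; accumulation ratio R = 1/(1−f) ≈ 1.17461.
Loading dose to hit Cmax,ss on first dose: D_load = D_maint·R ≈ 999 × 1.17461 ≈ 1173.44 mg.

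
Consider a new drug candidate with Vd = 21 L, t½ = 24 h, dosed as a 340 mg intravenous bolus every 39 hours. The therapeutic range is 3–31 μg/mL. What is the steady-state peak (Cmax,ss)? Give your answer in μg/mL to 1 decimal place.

k = ln2/t½ = ln2/24 ≈ 0.028881 h⁻¹; fraction remaining f = e^(−kτ) = e^(−0.028881×39) ≈ 0.3242.
At steady state, accumulation factor R = 1/(1 − e^(−kτ)) ≈ 1.4797.
Single-dose peak C₀ = D/Vd = 340/21 ≈ 16.190 μg/mL.
Steady-state peak Cmax,ss = C₀·R ≈ 16.190 × 1.4797 ≈ 23.956 μg/mL.
Peak 24.0 μg/mL vs MTC 31 μg/mL: below toxic threshold.

24.0 μg/mL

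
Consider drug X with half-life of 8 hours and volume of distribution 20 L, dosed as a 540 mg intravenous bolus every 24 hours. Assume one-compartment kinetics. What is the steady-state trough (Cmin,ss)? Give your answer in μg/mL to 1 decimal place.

The dosing interval is 3 half-lives, so f = 2^(−3) = 0.125.
Accumulation ratio R = 1/(1 − f) = 1/0.875 = 8/7.
Single-dose peak C₀ = D/Vd = 540/20 = 27 μg/mL.
Steady-state peak Cmax,ss = C₀·R = 27 × 8/7 ≈ 30.857 μg/mL.
Steady-state trough Cmin,ss = Cmax,ss·f ≈ 30.857 × 0.125 ≈ 3.857 μg/mL.

3.9 μg/mL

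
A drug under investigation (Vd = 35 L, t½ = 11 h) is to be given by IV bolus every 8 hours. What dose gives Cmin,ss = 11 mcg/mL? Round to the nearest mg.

252 mg

τ/t½ = 8/11 ≈ 0.72727, so f = (1/2)^(8/11) ≈ 0.604045.
Cmin,ss = (D/Vd)·f/(1−f), so D = Cmin,ss·Vd·(1−f)/f.
D = 11 × 35 × (1−f)/f ≈ 11 × 35 × 0.65551 ≈ 252.37 mg.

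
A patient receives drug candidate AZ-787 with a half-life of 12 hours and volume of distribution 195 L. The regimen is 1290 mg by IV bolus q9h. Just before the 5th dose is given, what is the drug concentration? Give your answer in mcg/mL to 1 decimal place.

8.5 mcg/mL

f = (1/2)^(τ/t½) = (1/2)^(9/12) ≈ 0.5946.
C₀ = D/Vd = 1290/195 ≈ 6.615 mcg/mL.
Before the 5th dose, 4 doses have been given. Superposition: Cmin = C₀·(f + f² + … + f^4).
≈ 6.615 × (0.5946 + 0.3535 + 0.2102 + 0.1250) ≈ 6.615 × 1.2833 ≈ 8.489 mcg/mL.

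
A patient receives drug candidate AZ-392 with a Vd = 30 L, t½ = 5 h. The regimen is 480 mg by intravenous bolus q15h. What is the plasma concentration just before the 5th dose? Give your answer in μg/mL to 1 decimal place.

2.3 μg/mL

f = (1/2)^(τ/t½) = (1/2)^(15/5) ≈ 0.1250.
C₀ = D/Vd = 480/30 ≈ 16.000 μg/mL.
Before the 5th dose, 4 doses have been given. Superposition: Cmin = C₀·(f + f² + … + f^4).
≈ 16.000 × (0.1250 + 0.0156 + 0.0020 + 0.0002) ≈ 16.000 × 0.1428 ≈ 2.285 μg/mL.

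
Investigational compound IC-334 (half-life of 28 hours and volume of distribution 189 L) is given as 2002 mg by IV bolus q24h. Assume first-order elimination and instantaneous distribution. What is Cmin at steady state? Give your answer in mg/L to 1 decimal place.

13.1 mg/L

k = ln2/t½ = ln2/28 ≈ 0.024755 h⁻¹; fraction remaining f = e^(−kτ) = e^(−0.024755×24) ≈ 0.5520.
Accumulation ratio R = 1/(1 − f) ≈ 1/0.4480 ≈ 2.2321.
Each bolus raises the concentration by D/Vd = 2002/189 ≈ 10.593 mg/L.
Steady-state peak Cmax,ss = C₀·R ≈ 10.593 × 2.2321 ≈ 23.645 mg/L.
One interval later, Cmin,ss = Cmax,ss·e^(−kτ) ≈ 23.645 × 0.5520 ≈ 13.052 mg/L.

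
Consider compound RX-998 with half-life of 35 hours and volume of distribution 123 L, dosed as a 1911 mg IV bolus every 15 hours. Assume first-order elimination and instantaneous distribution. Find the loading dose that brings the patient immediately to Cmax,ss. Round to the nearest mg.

7436 mg

f = (1/2)^(15/35) ≈ 0.742997; accumulation ratio R = 1/(1−f) ≈ 3.89101.
Loading dose to hit Cmax,ss on first dose: D_load = D_maint·R ≈ 1911 × 3.89101 ≈ 7435.72 mg.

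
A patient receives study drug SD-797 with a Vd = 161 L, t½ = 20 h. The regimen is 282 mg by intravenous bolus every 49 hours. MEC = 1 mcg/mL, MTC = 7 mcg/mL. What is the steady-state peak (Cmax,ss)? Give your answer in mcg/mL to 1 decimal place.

k = ln2/t½ = ln2/20 ≈ 0.034657 h⁻¹; fraction remaining f = e^(−kτ) = e^(−0.034657×49) ≈ 0.1830.
Accumulation ratio R = 1/(1 − f) ≈ 1/0.8170 ≈ 1.2240.
Each bolus raises the concentration by D/Vd = 282/161 ≈ 1.752 mcg/mL.
Steady-state peak Cmax,ss = C₀·R ≈ 1.752 × 1.2240 ≈ 2.144 mcg/mL.
Peak 2.1 mcg/mL vs MTC 7 mcg/mL: below toxic threshold.

2.1 mcg/mL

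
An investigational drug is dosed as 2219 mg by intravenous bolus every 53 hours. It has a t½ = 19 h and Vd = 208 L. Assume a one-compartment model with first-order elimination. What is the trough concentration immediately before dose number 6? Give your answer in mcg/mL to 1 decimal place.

f = (1/2)^(τ/t½) = (1/2)^(53/19) ≈ 0.1446.
C₀ = D/Vd = 2219/208 ≈ 10.668 mcg/mL.
Before the 6th dose, 5 doses have been given. Superposition: Cmin = C₀·(f + f² + … + f^5).
≈ 10.668 × (0.1446 + 0.0209 + 0.0030 + 0.0004 + 0.0001) ≈ 10.668 × 0.1690 ≈ 1.803 mcg/mL.

1.8 mcg/mL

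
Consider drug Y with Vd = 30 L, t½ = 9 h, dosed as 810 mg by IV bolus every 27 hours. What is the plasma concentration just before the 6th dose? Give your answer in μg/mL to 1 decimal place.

3.9 μg/mL

f = (1/2)^(τ/t½) = (1/2)^(27/9) ≈ 0.1250.
C₀ = D/Vd = 810/30 ≈ 27.000 μg/mL.
Before the 6th dose, 5 doses have been given. Superposition: Cmin = C₀·(f + f² + … + f^5).
≈ 27.000 × (0.1250 + 0.0156 + 0.0020 + 0.0002 + 0.0000) ≈ 27.000 × 0.1428 ≈ 3.856 μg/mL.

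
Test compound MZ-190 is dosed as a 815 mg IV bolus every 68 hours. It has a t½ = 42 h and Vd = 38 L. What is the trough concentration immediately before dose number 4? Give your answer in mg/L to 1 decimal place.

10.0 mg/L

f = (1/2)^(τ/t½) = (1/2)^(68/42) ≈ 0.3256.
C₀ = D/Vd = 815/38 ≈ 21.447 mg/L.
Before the 4th dose, 3 doses have been given. Superposition: Cmin = C₀·(f + f² + … + f^3).
≈ 21.447 × (0.3256 + 0.1060 + 0.0345) ≈ 21.447 × 0.4661 ≈ 9.996 mg/L.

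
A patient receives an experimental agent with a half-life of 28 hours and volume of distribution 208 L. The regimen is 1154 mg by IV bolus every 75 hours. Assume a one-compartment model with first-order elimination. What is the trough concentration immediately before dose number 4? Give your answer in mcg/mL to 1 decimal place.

f = (1/2)^(τ/t½) = (1/2)^(75/28) ≈ 0.1562.
C₀ = D/Vd = 1154/208 ≈ 5.548 mcg/mL.
Before the 4th dose, 3 doses have been given. Superposition: Cmin = C₀·(f + f² + … + f^3).
≈ 5.548 × (0.1562 + 0.0244 + 0.0038) ≈ 5.548 × 0.1844 ≈ 1.023 mcg/mL.

1.0 mcg/mL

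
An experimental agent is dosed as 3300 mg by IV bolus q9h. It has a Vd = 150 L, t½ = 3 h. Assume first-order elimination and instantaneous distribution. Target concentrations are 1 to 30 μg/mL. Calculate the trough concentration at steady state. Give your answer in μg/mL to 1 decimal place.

τ = 9 h = 3 half-lives, so f = (1/2)^3 = 0.125.
At steady state, R = 1/(1 − 0.125) = 8/7.
Single-dose peak C₀ = D/Vd = 3300/150 = 22 μg/mL.
Steady-state peak Cmax,ss = C₀·R = 22 × 8/7 ≈ 25.143 μg/mL.
Steady-state trough Cmin,ss = Cmax,ss·f ≈ 25.143 × 0.125 ≈ 3.143 μg/mL.
Trough 3.1 μg/mL vs MEC 1 μg/mL: adequate.

3.1 μg/mL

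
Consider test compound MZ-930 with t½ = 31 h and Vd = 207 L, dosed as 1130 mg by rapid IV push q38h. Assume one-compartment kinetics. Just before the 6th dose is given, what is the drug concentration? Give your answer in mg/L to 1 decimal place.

f = (1/2)^(τ/t½) = (1/2)^(38/31) ≈ 0.4276.
C₀ = D/Vd = 1130/207 ≈ 5.459 mg/L.
Before the 6th dose, 5 doses have been given. Superposition: Cmin = C₀·(f + f² + … + f^5).
≈ 5.459 × (0.4276 + 0.1828 + 0.0782 + 0.0334 + 0.0143) ≈ 5.459 × 0.7363 ≈ 4.019 mg/L.

4.0 mg/L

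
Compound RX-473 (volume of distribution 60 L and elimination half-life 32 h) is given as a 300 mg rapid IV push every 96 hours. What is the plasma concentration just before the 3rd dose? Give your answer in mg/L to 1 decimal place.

f = (1/2)^(τ/t½) = (1/2)^(96/32) ≈ 0.1250.
C₀ = D/Vd = 300/60 ≈ 5.000 mg/L.
Before the 3rd dose, 2 doses have been given. Superposition: Cmin = C₀·(f + f²).
≈ 5.000 × (0.1250 + 0.0156) ≈ 5.000 × 0.1406 ≈ 0.703 mg/L.

0.7 mg/L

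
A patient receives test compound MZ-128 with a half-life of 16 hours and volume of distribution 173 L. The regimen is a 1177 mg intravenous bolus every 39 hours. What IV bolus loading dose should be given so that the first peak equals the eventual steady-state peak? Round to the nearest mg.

f = (1/2)^(39/16) ≈ 0.184603; accumulation ratio R = 1/(1−f) ≈ 1.22640.
Loading dose to hit Cmax,ss on first dose: D_load = D_maint·R ≈ 1177 × 1.22640 ≈ 1443.47 mg.

1443 mg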